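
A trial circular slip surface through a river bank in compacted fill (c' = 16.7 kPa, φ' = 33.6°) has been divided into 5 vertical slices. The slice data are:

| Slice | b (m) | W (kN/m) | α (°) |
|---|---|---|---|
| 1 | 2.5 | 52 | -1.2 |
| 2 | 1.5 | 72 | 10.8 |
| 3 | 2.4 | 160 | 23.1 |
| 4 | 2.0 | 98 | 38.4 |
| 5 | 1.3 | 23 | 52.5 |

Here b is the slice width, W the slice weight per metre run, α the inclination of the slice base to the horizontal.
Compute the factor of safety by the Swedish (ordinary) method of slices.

FS = 2.78

Ordinary method of slices: FS = Σ[c'·Δl_i + (W_i cosα_i)·tanφ'] / Σ W_i sinα_i, with Δl_i = b_i / cosα_i.
Slice 1: Δl = 2.5/cos(-1.2°) = 2.501 m; N'_1 = 52·cos(-1.2°) = 52.0; c'Δl = 41.76; W sinα = -1.1
Slice 2: Δl = 1.5/cos10.8° = 1.527 m; N'_2 = 72·cos10.8° = 70.7; c'Δl = 25.50; W sinα = 13.5
Slice 3: Δl = 2.4/cos23.1° = 2.609 m; N'_3 = 160·cos23.1° = 147.2; c'Δl = 43.57; W sinα = 62.8
Slice 4: Δl = 2.0/cos38.4° = 2.552 m; N'_4 = 98·cos38.4° = 76.8; c'Δl = 42.62; W sinα = 60.9
Slice 5: Δl = 1.3/cos52.5° = 2.135 m; N'_5 = 23·cos52.5° = 14.0; c'Δl = 35.66; W sinα = 18.2
Σc'Δl = 189.1 kN/m; ΣN' = 360.7 kN/m; ΣW sinα = 154.3 kN/m
Resisting = 189.1 + 360.7·tan33.6° = 189.1 + 239.6 = 428.8 kN/m
FS = 428.8 / 154.3 = 2.779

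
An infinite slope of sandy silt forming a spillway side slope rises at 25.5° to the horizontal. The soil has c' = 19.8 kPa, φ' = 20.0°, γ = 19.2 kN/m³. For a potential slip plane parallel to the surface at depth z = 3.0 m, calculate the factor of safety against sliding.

FS = 1.65

For an infinite slope with a slip plane parallel to the surface (no pore pressure): FS = [c' + γz cos²β tanφ'] / [γz sinβ cosβ].
γz = 19.2·3.0 = 57.60 kN/m²
Numerator = 19.8 + 57.60·cos²25.5°·tan20.0° = 19.8 + 57.60·0.8147·0.3640 = 36.879 kPa
Denominator = 57.60·sin25.5°·cos25.5° = 57.60·0.4305·0.9026 = 22.382 kPa
FS = 36.879 / 22.382 = 1.648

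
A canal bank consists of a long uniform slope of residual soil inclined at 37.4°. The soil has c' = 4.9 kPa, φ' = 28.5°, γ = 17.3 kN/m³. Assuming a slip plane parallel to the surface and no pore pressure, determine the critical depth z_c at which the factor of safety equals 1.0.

Setting FS = 1.00 in FS = [c' + γz cos²β tanφ'] / [γz sinβ cosβ] and solving for z:
z = c' / [γ cosβ (FS·sinβ − cosβ·tanφ')]
  = 4.9 / [17.3·cos37.4°·(1.00·sin37.4° − cos37.4°·tan28.5°)]
  = 4.9 / [17.3·0.7944·(1.00·0.6074 − 0.7944·0.5430)]
  = 4.9 / 2.4194 = 2.025 m

z_c = 2.03 m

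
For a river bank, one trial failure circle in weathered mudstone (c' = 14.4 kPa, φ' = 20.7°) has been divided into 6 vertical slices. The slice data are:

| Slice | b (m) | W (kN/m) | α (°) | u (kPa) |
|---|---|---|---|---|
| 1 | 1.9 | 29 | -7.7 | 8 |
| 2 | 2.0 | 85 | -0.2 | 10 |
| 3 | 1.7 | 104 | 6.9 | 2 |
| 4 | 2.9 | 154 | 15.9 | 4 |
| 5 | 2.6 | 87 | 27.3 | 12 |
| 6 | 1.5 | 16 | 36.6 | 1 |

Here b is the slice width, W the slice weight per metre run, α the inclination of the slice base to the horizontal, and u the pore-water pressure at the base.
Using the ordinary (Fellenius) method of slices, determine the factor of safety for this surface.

FS = 3.33

Ordinary method of slices: FS = Σ[c'·Δl_i + (W_i cosα_i − u_i·Δl_i)·tanφ'] / Σ W_i sinα_i, with Δl_i = b_i / cosα_i.
Slice 1: Δl = 1.9/cos(-7.7°) = 1.917 m; N'_1 = 29·cos(-7.7°) − 8·1.917 = 13.4; c'Δl = 27.61; W sinα = -3.9
Slice 2: Δl = 2.0/cos(-0.2°) = 2.000 m; N'_2 = 85·cos(-0.2°) − 10·2.000 = 65.0; c'Δl = 28.80; W sinα = -0.3
Slice 3: Δl = 1.7/cos6.9° = 1.712 m; N'_3 = 104·cos6.9° − 2·1.712 = 99.8; c'Δl = 24.66; W sinα = 12.5
Slice 4: Δl = 2.9/cos15.9° = 3.015 m; N'_4 = 154·cos15.9° − 4·3.015 = 136.0; c'Δl = 43.42; W sinα = 42.2
Slice 5: Δl = 2.6/cos27.3° = 2.926 m; N'_5 = 87·cos27.3° − 12·2.926 = 42.2; c'Δl = 42.13; W sinα = 39.9
Slice 6: Δl = 1.5/cos36.6° = 1.868 m; N'_6 = 16·cos36.6° − 1·1.868 = 11.0; c'Δl = 26.91; W sinα = 9.5
Σc'Δl = 193.5 kN/m; ΣN' = 367.4 kN/m; ΣW sinα = 99.9 kN/m
Resisting = 193.5 + 367.4·tan20.7° = 193.5 + 138.8 = 332.4 kN/m
FS = 332.4 / 99.9 = 3.326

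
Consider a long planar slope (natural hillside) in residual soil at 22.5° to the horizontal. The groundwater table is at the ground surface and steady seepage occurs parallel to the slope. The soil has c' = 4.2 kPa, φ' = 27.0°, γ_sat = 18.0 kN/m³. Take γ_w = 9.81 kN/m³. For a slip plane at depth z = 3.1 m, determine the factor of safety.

With seepage parallel to the slope and the water table at the surface, the effective normal stress on the slip plane uses the buoyant unit weight γ' = γ_sat − γ_w while the driving shear stress uses γ_sat:
FS = [c' + γ' z cos²β tanφ'] / [γ_sat z sinβ cosβ]
γ' = 18.0 − 9.81 = 8.19 kN/m³
Numerator = 4.2 + 8.19·3.1·cos²22.5°·tan27.0° = 4.2 + 8.19·3.1·0.8536·0.5095 = 15.242 kPa
Denominator = 18.0·3.1·sin22.5°·cos22.5° = 18.0·3.1·0.3827·0.9239 = 19.728 kPa
FS = 15.242 / 19.728 = 0.773

FS = 0.77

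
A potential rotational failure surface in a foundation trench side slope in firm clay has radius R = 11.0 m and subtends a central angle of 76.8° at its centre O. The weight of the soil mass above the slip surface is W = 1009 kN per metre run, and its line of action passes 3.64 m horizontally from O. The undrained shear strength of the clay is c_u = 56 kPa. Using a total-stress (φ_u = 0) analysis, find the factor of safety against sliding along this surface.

FS = 2.47

Taking moments about the centre O, the resisting moment is provided by the undrained shear strength acting along the arc:
Arc length L_a = R·θ = 11.0·(76.8°·π/180) = 11.0·1.3404 = 14.74 m
M_R = c_u·L_a·R = 56·14.74·11.0 = 9082.6 kN·m/m
M_D = W·d = 1009·3.64 = 3672.8 kN·m/m
FS = M_R / M_D = 9082.6 / 3672.8 = 2.473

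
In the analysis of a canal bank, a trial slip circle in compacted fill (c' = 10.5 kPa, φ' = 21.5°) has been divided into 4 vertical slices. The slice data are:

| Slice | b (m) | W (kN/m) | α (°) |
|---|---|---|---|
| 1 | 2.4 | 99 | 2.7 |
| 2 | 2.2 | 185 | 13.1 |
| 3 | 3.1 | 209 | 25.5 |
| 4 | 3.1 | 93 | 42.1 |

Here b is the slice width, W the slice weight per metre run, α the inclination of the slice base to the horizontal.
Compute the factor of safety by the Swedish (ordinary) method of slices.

Ordinary method of slices: FS = Σ[c'·Δl_i + (W_i cosα_i)·tanφ'] / Σ W_i sinα_i, with Δl_i = b_i / cosα_i.
Slice 1: Δl = 2.4/cos2.7° = 2.403 m; N'_1 = 99·cos2.7° = 98.9; c'Δl = 25.23; W sinα = 4.7
Slice 2: Δl = 2.2/cos13.1° = 2.259 m; N'_2 = 185·cos13.1° = 180.2; c'Δl = 23.72; W sinα = 41.9
Slice 3: Δl = 3.1/cos25.5° = 3.435 m; N'_3 = 209·cos25.5° = 188.6; c'Δl = 36.06; W sinα = 90.0
Slice 4: Δl = 3.1/cos42.1° = 4.178 m; N'_4 = 93·cos42.1° = 69.0; c'Δl = 43.87; W sinα = 62.3
Σc'Δl = 128.9 kN/m; ΣN' = 536.7 kN/m; ΣW sinα = 198.9 kN/m
Resisting = 128.9 + 536.7·tan21.5° = 128.9 + 211.4 = 340.3 kN/m
FS = 340.3 / 198.9 = 1.711

FS = 1.71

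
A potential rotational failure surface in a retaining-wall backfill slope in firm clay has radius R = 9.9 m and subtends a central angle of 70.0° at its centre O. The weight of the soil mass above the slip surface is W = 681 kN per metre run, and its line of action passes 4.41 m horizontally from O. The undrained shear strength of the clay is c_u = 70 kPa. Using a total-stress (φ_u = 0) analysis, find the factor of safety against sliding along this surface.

Taking moments about the centre O, the resisting moment is provided by the undrained shear strength acting along the arc:
Arc length L_a = R·θ = 9.9·(70.0°·π/180) = 9.9·1.2217 = 12.10 m
M_R = c_u·L_a·R = 70·12.10·9.9 = 8381.9 kN·m/m
M_D = W·d = 681·4.41 = 3003.2 kN·m/m
FS = M_R / M_D = 8381.9 / 3003.2 = 2.791

FS = 2.79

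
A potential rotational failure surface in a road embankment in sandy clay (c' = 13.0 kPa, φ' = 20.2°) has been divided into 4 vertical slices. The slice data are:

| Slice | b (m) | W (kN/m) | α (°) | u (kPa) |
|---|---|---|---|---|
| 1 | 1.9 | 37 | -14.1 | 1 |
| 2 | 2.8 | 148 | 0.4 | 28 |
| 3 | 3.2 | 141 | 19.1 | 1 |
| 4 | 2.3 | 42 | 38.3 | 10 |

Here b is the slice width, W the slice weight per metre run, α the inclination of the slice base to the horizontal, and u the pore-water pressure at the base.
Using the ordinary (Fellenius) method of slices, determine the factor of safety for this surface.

Ordinary method of slices: FS = Σ[c'·Δl_i + (W_i cosα_i − u_i·Δl_i)·tanφ'] / Σ W_i sinα_i, with Δl_i = b_i / cosα_i.
Slice 1: Δl = 1.9/cos(-14.1°) = 1.959 m; N'_1 = 37·cos(-14.1°) − 1·1.959 = 33.9; c'Δl = 25.47; W sinα = -9.0
Slice 2: Δl = 2.8/cos0.4° = 2.800 m; N'_2 = 148·cos0.4° − 28·2.800 = 69.6; c'Δl = 36.40; W sinα = 1.0
Slice 3: Δl = 3.2/cos19.1° = 3.386 m; N'_3 = 141·cos19.1° − 1·3.386 = 129.9; c'Δl = 44.02; W sinα = 46.1
Slice 4: Δl = 2.3/cos38.3° = 2.931 m; N'_4 = 42·cos38.3° − 10·2.931 = 3.7; c'Δl = 38.10; W sinα = 26.0
Σc'Δl = 144.0 kN/m; ΣN' = 237.0 kN/m; ΣW sinα = 64.2 kN/m
Resisting = 144.0 + 237.0·tan20.2° = 144.0 + 87.2 = 231.2 kN/m
FS = 231.2 / 64.2 = 3.602

FS = 3.60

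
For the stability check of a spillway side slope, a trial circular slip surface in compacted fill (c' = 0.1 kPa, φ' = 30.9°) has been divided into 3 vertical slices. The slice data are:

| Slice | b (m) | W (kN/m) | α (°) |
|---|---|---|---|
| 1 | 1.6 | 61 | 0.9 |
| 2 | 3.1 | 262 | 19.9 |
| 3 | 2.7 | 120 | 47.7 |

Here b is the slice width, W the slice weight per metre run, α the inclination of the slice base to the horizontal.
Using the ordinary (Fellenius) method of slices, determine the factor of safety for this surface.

FS = 1.30

Ordinary method of slices: FS = Σ[c'·Δl_i + (W_i cosα_i)·tanφ'] / Σ W_i sinα_i, with Δl_i = b_i / cosα_i.
Slice 1: Δl = 1.6/cos0.9° = 1.600 m; N'_1 = 61·cos0.9° = 61.0; c'Δl = 0.16; W sinα = 1.0
Slice 2: Δl = 3.1/cos19.9° = 3.297 m; N'_2 = 262·cos19.9° = 246.4; c'Δl = 0.33; W sinα = 89.2
Slice 3: Δl = 2.7/cos47.7° = 4.012 m; N'_3 = 120·cos47.7° = 80.8; c'Δl = 0.40; W sinα = 88.8
Σc'Δl = 0.9 kN/m; ΣN' = 388.1 kN/m; ΣW sinα = 178.9 kN/m
Resisting = 0.9 + 388.1·tan30.9° = 0.9 + 232.3 = 233.2 kN/m
FS = 233.2 / 178.9 = 1.303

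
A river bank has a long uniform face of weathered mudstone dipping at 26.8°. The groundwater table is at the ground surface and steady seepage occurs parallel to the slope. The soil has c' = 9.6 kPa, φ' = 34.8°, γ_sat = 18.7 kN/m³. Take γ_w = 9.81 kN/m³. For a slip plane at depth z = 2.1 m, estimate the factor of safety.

With seepage parallel to the slope and the water table at the surface, the effective normal stress on the slip plane uses the buoyant unit weight γ' = γ_sat − γ_w while the driving shear stress uses γ_sat:
FS = [c' + γ' z cos²β tanφ'] / [γ_sat z sinβ cosβ]
γ' = 18.7 − 9.81 = 8.89 kN/m³
Numerator = 9.6 + 8.89·2.1·cos²26.8°·tan34.8° = 9.6 + 8.89·2.1·0.7967·0.6950 = 19.938 kPa
Denominator = 18.7·2.1·sin26.8°·cos26.8° = 18.7·2.1·0.4509·0.8926 = 15.804 kPa
FS = 19.938 / 15.804 = 1.262

FS = 1.26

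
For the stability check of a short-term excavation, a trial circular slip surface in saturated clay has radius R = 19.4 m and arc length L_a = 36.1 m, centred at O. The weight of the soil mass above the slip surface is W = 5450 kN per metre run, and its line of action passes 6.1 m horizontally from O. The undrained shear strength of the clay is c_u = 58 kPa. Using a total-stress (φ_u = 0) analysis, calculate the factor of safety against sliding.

FS = 1.22

Taking moments about the centre O, the resisting moment is provided by the undrained shear strength acting along the arc:
M_R = c_u·L_a·R = 58·36.10·19.4 = 40619.7 kN·m/m
M_D = W·d = 5450·6.1 = 33245.0 kN·m/m
FS = M_R / M_D = 40619.7 / 33245.0 = 1.222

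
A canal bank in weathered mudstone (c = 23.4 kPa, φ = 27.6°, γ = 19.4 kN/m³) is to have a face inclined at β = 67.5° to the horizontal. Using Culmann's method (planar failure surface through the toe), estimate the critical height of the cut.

H_c = 16.97 m

Culmann's analysis gives the critical failure plane at α_cr = (β + φ)/2 = (67.5 + 27.6)/2 = 47.5°, and the critical height
H_c = (4c/γ) · sinβ cosφ / [1 − cos(β − φ)]
    = (4·23.4/19.4) · sin67.5°·cos27.6° / [1 − cos(39.9°)]
    = 4.825 · 0.9239·0.8862 / [1 − 0.7672]
    = 4.825 · 0.8187 / 0.2328
    = 16.97 m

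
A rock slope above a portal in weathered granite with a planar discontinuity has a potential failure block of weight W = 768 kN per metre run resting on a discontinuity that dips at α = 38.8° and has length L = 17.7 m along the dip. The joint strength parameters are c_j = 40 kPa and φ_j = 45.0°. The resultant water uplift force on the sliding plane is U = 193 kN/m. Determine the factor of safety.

FS = 2.31

Resolving the block weight along and normal to the plane and applying the Mohr–Coulomb strength on the joint:
N' = W cosα − U = 768·cos38.8° − 193 = 405.5 kN/m
Driving force T = W sinα = 768·sin38.8° = 481.2 kN/m
Resisting force R = c_j·L + N'·tanφ_j = 40·17.7 + 405.5·tan45.0° = 708.0 + 405.5 = 1113.5 kN/m
FS = R / T = 1113.5 / 481.2 = 2.314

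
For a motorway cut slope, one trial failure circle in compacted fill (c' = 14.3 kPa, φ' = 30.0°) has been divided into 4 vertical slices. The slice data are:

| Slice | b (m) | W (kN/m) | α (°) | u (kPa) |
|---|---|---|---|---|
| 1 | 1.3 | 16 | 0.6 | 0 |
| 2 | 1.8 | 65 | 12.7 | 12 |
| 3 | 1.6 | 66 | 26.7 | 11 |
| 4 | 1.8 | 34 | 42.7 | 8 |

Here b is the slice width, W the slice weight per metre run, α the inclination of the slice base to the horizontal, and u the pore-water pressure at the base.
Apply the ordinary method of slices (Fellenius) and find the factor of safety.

Ordinary method of slices: FS = Σ[c'·Δl_i + (W_i cosα_i − u_i·Δl_i)·tanφ'] / Σ W_i sinα_i, with Δl_i = b_i / cosα_i.
Slice 1: Δl = 1.3/cos0.6° = 1.300 m; N'_1 = 16·cos0.6° − 0·1.300 = 16.0; c'Δl = 18.59; W sinα = 0.2
Slice 2: Δl = 1.8/cos12.7° = 1.845 m; N'_2 = 65·cos12.7° − 12·1.845 = 41.3; c'Δl = 26.39; W sinα = 14.3
Slice 3: Δl = 1.6/cos26.7° = 1.791 m; N'_3 = 66·cos26.7° − 11·1.791 = 39.3; c'Δl = 25.61; W sinα = 29.7
Slice 4: Δl = 1.8/cos42.7° = 2.449 m; N'_4 = 34·cos42.7° − 8·2.449 = 5.4; c'Δl = 35.02; W sinα = 23.1
Σc'Δl = 105.6 kN/m; ΣN' = 101.9 kN/m; ΣW sinα = 67.2 kN/m
Resisting = 105.6 + 101.9·tan30.0° = 105.6 + 58.8 = 164.5 kN/m
FS = 164.5 / 67.2 = 2.448

FS = 2.45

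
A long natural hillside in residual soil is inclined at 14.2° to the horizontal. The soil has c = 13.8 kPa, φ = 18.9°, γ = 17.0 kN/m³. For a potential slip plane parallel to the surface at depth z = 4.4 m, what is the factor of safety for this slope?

FS = 2.13

For an infinite slope with a slip plane parallel to the surface (no pore pressure): FS = [c + γz cos²β tanφ] / [γz sinβ cosβ].
γz = 17.0·4.4 = 74.80 kN/m²
Numerator = 13.8 + 74.80·cos²14.2°·tan18.9° = 13.8 + 74.80·0.9398·0.3424 = 37.869 kPa
Denominator = 74.80·sin14.2°·cos14.2° = 74.80·0.2453·0.9694 = 17.788 kPa
FS = 37.869 / 17.788 = 2.129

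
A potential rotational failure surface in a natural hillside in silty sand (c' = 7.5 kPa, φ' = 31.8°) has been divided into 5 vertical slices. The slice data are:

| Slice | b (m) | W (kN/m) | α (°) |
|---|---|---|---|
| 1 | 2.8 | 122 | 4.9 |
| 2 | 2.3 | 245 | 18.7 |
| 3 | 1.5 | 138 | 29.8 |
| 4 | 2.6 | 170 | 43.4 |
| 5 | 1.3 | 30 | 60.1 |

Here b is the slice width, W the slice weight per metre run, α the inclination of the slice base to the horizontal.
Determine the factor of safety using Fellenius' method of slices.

Ordinary method of slices: FS = Σ[c'·Δl_i + (W_i cosα_i)·tanφ'] / Σ W_i sinα_i, with Δl_i = b_i / cosα_i.
Slice 1: Δl = 2.8/cos4.9° = 2.810 m; N'_1 = 122·cos4.9° = 121.6; c'Δl = 21.08; W sinα = 10.4
Slice 2: Δl = 2.3/cos18.7° = 2.428 m; N'_2 = 245·cos18.7° = 232.1; c'Δl = 18.21; W sinα = 78.6
Slice 3: Δl = 1.5/cos29.8° = 1.729 m; N'_3 = 138·cos29.8° = 119.8; c'Δl = 12.96; W sinα = 68.6
Slice 4: Δl = 2.6/cos43.4° = 3.578 m; N'_4 = 170·cos43.4° = 123.5; c'Δl = 26.84; W sinα = 116.8
Slice 5: Δl = 1.3/cos60.1° = 2.608 m; N'_5 = 30·cos60.1° = 15.0; c'Δl = 19.56; W sinα = 26.0
Σc'Δl = 98.7 kN/m; ΣN' = 611.8 kN/m; ΣW sinα = 300.4 kN/m
Resisting = 98.7 + 611.8·tan31.8° = 98.7 + 379.4 = 478.0 kN/m
FS = 478.0 / 300.4 = 1.591

FS = 1.59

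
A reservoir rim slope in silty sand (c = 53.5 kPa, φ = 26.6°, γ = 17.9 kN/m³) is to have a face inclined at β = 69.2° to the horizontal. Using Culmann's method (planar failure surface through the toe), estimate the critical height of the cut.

H_c = 37.87 m

Culmann's analysis gives the critical failure plane at α_cr = (β + φ)/2 = (69.2 + 26.6)/2 = 47.9°, and the critical height
H_c = (4c/γ) · sinβ cosφ / [1 − cos(β − φ)]
    = (4·53.5/17.9) · sin69.2°·cos26.6° / [1 − cos(42.6°)]
    = 11.955 · 0.9348·0.8942 / [1 − 0.7361]
    = 11.955 · 0.8359 / 0.2639
    = 37.87 m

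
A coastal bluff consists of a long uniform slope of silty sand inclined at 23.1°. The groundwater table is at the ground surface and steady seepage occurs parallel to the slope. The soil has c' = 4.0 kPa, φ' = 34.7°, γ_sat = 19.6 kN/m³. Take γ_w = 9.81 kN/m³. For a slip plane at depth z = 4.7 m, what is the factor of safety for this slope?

With seepage parallel to the slope and the water table at the surface, the effective normal stress on the slip plane uses the buoyant unit weight γ' = γ_sat − γ_w while the driving shear stress uses γ_sat:
FS = [c' + γ' z cos²β tanφ'] / [γ_sat z sinβ cosβ]
γ' = 19.6 − 9.81 = 9.79 kN/m³
Numerator = 4.0 + 9.79·4.7·cos²23.1°·tan34.7° = 4.0 + 9.79·4.7·0.8461·0.6924 = 30.957 kPa
Denominator = 19.6·4.7·sin23.1°·cos23.1° = 19.6·4.7·0.3923·0.9198 = 33.244 kPa
FS = 30.957 / 33.244 = 0.931

FS = 0.93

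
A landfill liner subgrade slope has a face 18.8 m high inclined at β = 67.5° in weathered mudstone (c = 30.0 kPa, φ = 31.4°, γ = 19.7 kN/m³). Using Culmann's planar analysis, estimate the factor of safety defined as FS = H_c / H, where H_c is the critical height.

FS = 1.33

H_c = (4c/γ) · sinβ cosφ / [1 − cos(β − φ)]
    = (4·30.0/19.7) · sin67.5°·cos31.4° / [1 − cos36.1°]
    = 6.091 · 0.7886 / 0.1920 = 25.02 m
FS = H_c / H = 25.02 / 18.8 = 1.331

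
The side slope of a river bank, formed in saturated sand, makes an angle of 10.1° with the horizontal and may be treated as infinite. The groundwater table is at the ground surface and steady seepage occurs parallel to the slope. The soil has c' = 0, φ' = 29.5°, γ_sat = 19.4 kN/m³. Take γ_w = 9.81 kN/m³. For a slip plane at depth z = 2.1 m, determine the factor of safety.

FS = 1.57

With seepage parallel to the slope and the water table at the surface, the effective normal stress on the slip plane uses the buoyant unit weight γ' = γ_sat − γ_w while the driving shear stress uses γ_sat:
FS = [c' + γ' z cos²β tanφ'] / [γ_sat z sinβ cosβ]
(For c' = 0 this reduces to FS = (γ'/γ_sat)·tanφ'/tanβ.)
γ' = 19.4 − 9.81 = 9.59 kN/m³
Numerator = 0.0 + 9.59·2.1·cos²10.1°·tan29.5° = 0.0 + 9.59·2.1·0.9692·0.5658 = 11.044 kPa
Denominator = 19.4·2.1·sin10.1°·cos10.1° = 19.4·2.1·0.1754·0.9845 = 7.034 kPa
FS = 11.044 / 7.034 = 1.570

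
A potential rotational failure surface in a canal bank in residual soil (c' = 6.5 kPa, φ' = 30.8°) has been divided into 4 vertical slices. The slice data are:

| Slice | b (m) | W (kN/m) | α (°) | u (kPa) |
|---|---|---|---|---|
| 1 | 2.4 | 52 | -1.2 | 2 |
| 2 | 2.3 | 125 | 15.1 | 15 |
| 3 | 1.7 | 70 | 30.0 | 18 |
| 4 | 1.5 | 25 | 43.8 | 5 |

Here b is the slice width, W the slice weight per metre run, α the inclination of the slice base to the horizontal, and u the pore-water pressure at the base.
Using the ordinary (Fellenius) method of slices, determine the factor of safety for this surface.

Ordinary method of slices: FS = Σ[c'·Δl_i + (W_i cosα_i − u_i·Δl_i)·tanφ'] / Σ W_i sinα_i, with Δl_i = b_i / cosα_i.
Slice 1: Δl = 2.4/cos(-1.2°) = 2.401 m; N'_1 = 52·cos(-1.2°) − 2·2.401 = 47.2; c'Δl = 15.60; W sinα = -1.1
Slice 2: Δl = 2.3/cos15.1° = 2.382 m; N'_2 = 125·cos15.1° − 15·2.382 = 85.0; c'Δl = 15.48; W sinα = 32.6
Slice 3: Δl = 1.7/cos30.0° = 1.963 m; N'_3 = 70·cos30.0° − 18·1.963 = 25.3; c'Δl = 12.76; W sinα = 35.0
Slice 4: Δl = 1.5/cos43.8° = 2.078 m; N'_4 = 25·cos43.8° − 5·2.078 = 7.7; c'Δl = 13.51; W sinα = 17.3
Σc'Δl = 57.4 kN/m; ΣN' = 165.1 kN/m; ΣW sinα = 83.8 kN/m
Resisting = 57.4 + 165.1·tan30.8° = 57.4 + 98.4 = 155.8 kN/m
FS = 155.8 / 83.8 = 1.859

FS = 1.86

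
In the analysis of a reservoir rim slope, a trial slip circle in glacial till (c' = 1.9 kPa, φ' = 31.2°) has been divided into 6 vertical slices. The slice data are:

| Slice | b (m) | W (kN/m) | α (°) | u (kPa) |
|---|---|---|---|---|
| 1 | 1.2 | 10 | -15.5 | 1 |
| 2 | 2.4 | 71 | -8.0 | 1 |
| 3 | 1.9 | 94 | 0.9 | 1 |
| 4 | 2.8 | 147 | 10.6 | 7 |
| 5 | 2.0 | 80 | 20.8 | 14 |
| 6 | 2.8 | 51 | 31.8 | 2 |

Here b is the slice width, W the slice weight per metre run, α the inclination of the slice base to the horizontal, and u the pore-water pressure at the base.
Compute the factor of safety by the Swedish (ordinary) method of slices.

Ordinary method of slices: FS = Σ[c'·Δl_i + (W_i cosα_i − u_i·Δl_i)·tanφ'] / Σ W_i sinα_i, with Δl_i = b_i / cosα_i.
Slice 1: Δl = 1.2/cos(-15.5°) = 1.245 m; N'_1 = 10·cos(-15.5°) − 1·1.245 = 8.4; c'Δl = 2.37; W sinα = -2.7
Slice 2: Δl = 2.4/cos(-8.0°) = 2.424 m; N'_2 = 71·cos(-8.0°) − 1·2.424 = 67.9; c'Δl = 4.60; W sinα = -9.9
Slice 3: Δl = 1.9/cos0.9° = 1.900 m; N'_3 = 94·cos0.9° − 1·1.900 = 92.1; c'Δl = 3.61; W sinα = 1.5
Slice 4: Δl = 2.8/cos10.6° = 2.849 m; N'_4 = 147·cos10.6° − 7·2.849 = 124.6; c'Δl = 5.41; W sinα = 27.0
Slice 5: Δl = 2.0/cos20.8° = 2.139 m; N'_5 = 80·cos20.8° − 14·2.139 = 44.8; c'Δl = 4.06; W sinα = 28.4
Slice 6: Δl = 2.8/cos31.8° = 3.295 m; N'_6 = 51·cos31.8° − 2·3.295 = 36.8; c'Δl = 6.26; W sinα = 26.9
Σc'Δl = 26.3 kN/m; ΣN' = 374.5 kN/m; ΣW sinα = 71.2 kN/m
Resisting = 26.3 + 374.5·tan31.2° = 26.3 + 226.8 = 253.1 kN/m
FS = 253.1 / 71.2 = 3.553

FS = 3.55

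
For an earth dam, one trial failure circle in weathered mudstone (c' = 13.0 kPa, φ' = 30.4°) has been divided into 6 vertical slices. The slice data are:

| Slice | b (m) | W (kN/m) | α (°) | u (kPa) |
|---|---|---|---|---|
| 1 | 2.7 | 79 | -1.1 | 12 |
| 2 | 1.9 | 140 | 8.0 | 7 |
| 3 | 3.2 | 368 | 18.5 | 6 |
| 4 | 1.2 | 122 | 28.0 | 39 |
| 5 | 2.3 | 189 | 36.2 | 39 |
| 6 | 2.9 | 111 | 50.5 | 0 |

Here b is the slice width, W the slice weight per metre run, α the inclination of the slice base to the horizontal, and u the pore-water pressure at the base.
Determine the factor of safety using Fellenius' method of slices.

FS = 1.57

Ordinary method of slices: FS = Σ[c'·Δl_i + (W_i cosα_i − u_i·Δl_i)·tanφ'] / Σ W_i sinα_i, with Δl_i = b_i / cosα_i.
Slice 1: Δl = 2.7/cos(-1.1°) = 2.700 m; N'_1 = 79·cos(-1.1°) − 12·2.700 = 46.6; c'Δl = 35.11; W sinα = -1.5
Slice 2: Δl = 1.9/cos8.0° = 1.919 m; N'_2 = 140·cos8.0° − 7·1.919 = 125.2; c'Δl = 24.94; W sinα = 19.5
Slice 3: Δl = 3.2/cos18.5° = 3.374 m; N'_3 = 368·cos18.5° − 6·3.374 = 328.7; c'Δl = 43.87; W sinα = 116.8
Slice 4: Δl = 1.2/cos28.0° = 1.359 m; N'_4 = 122·cos28.0° − 39·1.359 = 54.7; c'Δl = 17.67; W sinα = 57.3
Slice 5: Δl = 2.3/cos36.2° = 2.850 m; N'_5 = 189·cos36.2° − 39·2.850 = 41.4; c'Δl = 37.05; W sinα = 111.6
Slice 6: Δl = 2.9/cos50.5° = 4.559 m; N'_6 = 111·cos50.5° − 0·4.559 = 70.6; c'Δl = 59.27; W sinα = 85.7
Σc'Δl = 217.9 kN/m; ΣN' = 667.2 kN/m; ΣW sinα = 389.3 kN/m
Resisting = 217.9 + 667.2·tan30.4° = 217.9 + 391.4 = 609.4 kN/m
FS = 609.4 / 389.3 = 1.565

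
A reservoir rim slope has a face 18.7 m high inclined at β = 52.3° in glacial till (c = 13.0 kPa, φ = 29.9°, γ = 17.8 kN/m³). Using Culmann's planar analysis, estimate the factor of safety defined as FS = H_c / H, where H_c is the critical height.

H_c = (4c/γ) · sinβ cosφ / [1 − cos(β − φ)]
    = (4·13.0/17.8) · sin52.3°·cos29.9° / [1 − cos22.4°]
    = 2.921 · 0.6859 / 0.0755 = 26.56 m
FS = H_c / H = 26.56 / 18.7 = 1.420

FS = 1.42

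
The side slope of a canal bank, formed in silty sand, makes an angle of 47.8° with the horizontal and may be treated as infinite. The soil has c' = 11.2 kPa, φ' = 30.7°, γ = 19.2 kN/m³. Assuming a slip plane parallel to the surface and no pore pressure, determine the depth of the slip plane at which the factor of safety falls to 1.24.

z = 1.67 m

Setting FS = 1.24 in FS = [c' + γz cos²β tanφ'] / [γz sinβ cosβ] and solving for z:
z = c' / [γ cosβ (FS·sinβ − cosβ·tanφ')]
  = 11.2 / [19.2·cos47.8°·(1.24·sin47.8° − cos47.8°·tan30.7°)]
  = 11.2 / [19.2·0.6717·(1.24·0.7408 − 0.6717·0.5938)]
  = 11.2 / 6.7034 = 1.671 m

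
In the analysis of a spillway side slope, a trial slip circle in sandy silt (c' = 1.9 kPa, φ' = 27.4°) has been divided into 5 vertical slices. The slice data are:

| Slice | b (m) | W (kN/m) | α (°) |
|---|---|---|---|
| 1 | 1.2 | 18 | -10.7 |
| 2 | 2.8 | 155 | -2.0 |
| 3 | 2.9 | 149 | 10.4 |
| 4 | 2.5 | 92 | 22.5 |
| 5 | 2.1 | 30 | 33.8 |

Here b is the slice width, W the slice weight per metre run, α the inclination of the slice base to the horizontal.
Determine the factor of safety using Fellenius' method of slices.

Ordinary method of slices: FS = Σ[c'·Δl_i + (W_i cosα_i)·tanφ'] / Σ W_i sinα_i, with Δl_i = b_i / cosα_i.
Slice 1: Δl = 1.2/cos(-10.7°) = 1.221 m; N'_1 = 18·cos(-10.7°) = 17.7; c'Δl = 2.32; W sinα = -3.3
Slice 2: Δl = 2.8/cos(-2.0°) = 2.802 m; N'_2 = 155·cos(-2.0°) = 154.9; c'Δl = 5.32; W sinα = -5.4
Slice 3: Δl = 2.9/cos10.4° = 2.948 m; N'_3 = 149·cos10.4° = 146.6; c'Δl = 5.60; W sinα = 26.9
Slice 4: Δl = 2.5/cos22.5° = 2.706 m; N'_4 = 92·cos22.5° = 85.0; c'Δl = 5.14; W sinα = 35.2
Slice 5: Δl = 2.1/cos33.8° = 2.527 m; N'_5 = 30·cos33.8° = 24.9; c'Δl = 4.80; W sinα = 16.7
Σc'Δl = 23.2 kN/m; ΣN' = 429.1 kN/m; ΣW sinα = 70.0 kN/m
Resisting = 23.2 + 429.1·tan27.4° = 23.2 + 222.4 = 245.6 kN/m
FS = 245.6 / 70.0 = 3.506

FS = 3.51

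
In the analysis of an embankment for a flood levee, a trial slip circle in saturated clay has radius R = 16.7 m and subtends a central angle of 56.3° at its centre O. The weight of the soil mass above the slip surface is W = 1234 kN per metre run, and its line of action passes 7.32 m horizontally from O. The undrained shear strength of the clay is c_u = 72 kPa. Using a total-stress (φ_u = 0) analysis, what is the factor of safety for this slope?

Taking moments about the centre O, the resisting moment is provided by the undrained shear strength acting along the arc:
Arc length L_a = R·θ = 16.7·(56.3°·π/180) = 16.7·0.9826 = 16.41 m
M_R = c_u·L_a·R = 72·16.41·16.7 = 19731.1 kN·m/m
M_D = W·d = 1234·7.32 = 9032.9 kN·m/m
FS = M_R / M_D = 19731.1 / 9032.9 = 2.184

FS = 2.18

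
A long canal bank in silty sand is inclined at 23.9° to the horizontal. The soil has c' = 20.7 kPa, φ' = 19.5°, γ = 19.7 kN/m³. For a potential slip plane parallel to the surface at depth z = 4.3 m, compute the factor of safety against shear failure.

FS = 1.46

For an infinite slope with a slip plane parallel to the surface (no pore pressure): FS = [c' + γz cos²β tanφ'] / [γz sinβ cosβ].
γz = 19.7·4.3 = 84.71 kN/m²
Numerator = 20.7 + 84.71·cos²23.9°·tan19.5° = 20.7 + 84.71·0.8359·0.3541 = 45.774 kPa
Denominator = 84.71·sin23.9°·cos23.9° = 84.71·0.4051·0.9143 = 31.377 kPa
FS = 45.774 / 31.377 = 1.459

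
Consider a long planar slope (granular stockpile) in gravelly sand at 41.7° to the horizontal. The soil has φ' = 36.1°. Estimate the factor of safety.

For a dry cohesionless infinite slope the factor of safety is FS = tanφ' / tanβ.
FS = tan36.1° / tan41.7° = 0.7292 / 0.8910 = 0.818

FS = 0.82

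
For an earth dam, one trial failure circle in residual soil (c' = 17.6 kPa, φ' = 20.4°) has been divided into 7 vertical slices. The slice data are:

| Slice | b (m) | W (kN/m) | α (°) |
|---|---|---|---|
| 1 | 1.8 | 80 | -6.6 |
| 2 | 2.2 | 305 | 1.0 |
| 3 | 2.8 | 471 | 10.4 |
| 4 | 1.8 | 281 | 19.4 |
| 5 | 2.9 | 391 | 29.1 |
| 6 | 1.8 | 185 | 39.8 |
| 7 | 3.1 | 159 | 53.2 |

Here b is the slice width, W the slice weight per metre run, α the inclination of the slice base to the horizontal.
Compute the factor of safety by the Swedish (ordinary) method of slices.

Ordinary method of slices: FS = Σ[c'·Δl_i + (W_i cosα_i)·tanφ'] / Σ W_i sinα_i, with Δl_i = b_i / cosα_i.
Slice 1: Δl = 1.8/cos(-6.6°) = 1.812 m; N'_1 = 80·cos(-6.6°) = 79.5; c'Δl = 31.89; W sinα = -9.2
Slice 2: Δl = 2.2/cos1.0° = 2.200 m; N'_2 = 305·cos1.0° = 305.0; c'Δl = 38.73; W sinα = 5.3
Slice 3: Δl = 2.8/cos10.4° = 2.847 m; N'_3 = 471·cos10.4° = 463.3; c'Δl = 50.10; W sinα = 85.0
Slice 4: Δl = 1.8/cos19.4° = 1.908 m; N'_4 = 281·cos19.4° = 265.0; c'Δl = 33.59; W sinα = 93.3
Slice 5: Δl = 2.9/cos29.1° = 3.319 m; N'_5 = 391·cos29.1° = 341.6; c'Δl = 58.41; W sinα = 190.2
Slice 6: Δl = 1.8/cos39.8° = 2.343 m; N'_6 = 185·cos39.8° = 142.1; c'Δl = 41.23; W sinα = 118.4
Slice 7: Δl = 3.1/cos53.2° = 5.175 m; N'_7 = 159·cos53.2° = 95.2; c'Δl = 91.08; W sinα = 127.3
Σc'Δl = 345.0 kN/m; ΣN' = 1691.8 kN/m; ΣW sinα = 610.4 kN/m
Resisting = 345.0 + 1691.8·tan20.4° = 345.0 + 629.2 = 974.2 kN/m
FS = 974.2 / 610.4 = 1.596

FS = 1.60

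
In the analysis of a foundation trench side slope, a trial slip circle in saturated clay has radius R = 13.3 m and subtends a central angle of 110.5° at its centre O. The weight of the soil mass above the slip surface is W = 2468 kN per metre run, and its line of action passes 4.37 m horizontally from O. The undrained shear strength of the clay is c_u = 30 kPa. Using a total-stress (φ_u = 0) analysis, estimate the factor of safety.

FS = 0.95

Taking moments about the centre O, the resisting moment is provided by the undrained shear strength acting along the arc:
Arc length L_a = R·θ = 13.3·(110.5°·π/180) = 13.3·1.9286 = 25.65 m
M_R = c_u·L_a·R = 30·25.65·13.3 = 10234.4 kN·m/m
M_D = W·d = 2468·4.37 = 10785.2 kN·m/m
FS = M_R / M_D = 10234.4 / 10785.2 = 0.949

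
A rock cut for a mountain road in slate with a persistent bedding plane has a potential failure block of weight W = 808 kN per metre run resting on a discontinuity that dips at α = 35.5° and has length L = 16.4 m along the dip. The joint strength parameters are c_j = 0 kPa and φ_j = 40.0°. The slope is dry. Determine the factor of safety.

FS = 1.18

Resolving the block weight along and normal to the plane and applying the Mohr–Coulomb strength on the joint:
N' = W cosα = 808·cos35.5° = 657.8 kN/m
Driving force T = W sinα = 808·sin35.5° = 469.2 kN/m
Resisting force R = c_j·L + N'·tanφ_j = 0·16.4 + 657.8·tan40.0° = 0.0 + 552.0 = 552.0 kN/m
FS = R / T = 552.0 / 469.2 = 1.176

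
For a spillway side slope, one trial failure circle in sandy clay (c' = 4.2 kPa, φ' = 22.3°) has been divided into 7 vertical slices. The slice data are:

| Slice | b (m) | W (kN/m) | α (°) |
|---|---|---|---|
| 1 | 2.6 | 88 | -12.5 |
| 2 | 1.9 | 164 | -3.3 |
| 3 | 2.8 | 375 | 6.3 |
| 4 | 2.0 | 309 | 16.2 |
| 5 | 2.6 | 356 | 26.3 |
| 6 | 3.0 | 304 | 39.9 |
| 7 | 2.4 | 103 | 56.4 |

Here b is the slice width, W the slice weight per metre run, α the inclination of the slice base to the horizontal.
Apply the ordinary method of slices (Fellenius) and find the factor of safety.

FS = 1.33

Ordinary method of slices: FS = Σ[c'·Δl_i + (W_i cosα_i)·tanφ'] / Σ W_i sinα_i, with Δl_i = b_i / cosα_i.
Slice 1: Δl = 2.6/cos(-12.5°) = 2.663 m; N'_1 = 88·cos(-12.5°) = 85.9; c'Δl = 11.19; W sinα = -19.0
Slice 2: Δl = 1.9/cos(-3.3°) = 1.903 m; N'_2 = 164·cos(-3.3°) = 163.7; c'Δl = 7.99; W sinα = -9.4
Slice 3: Δl = 2.8/cos6.3° = 2.817 m; N'_3 = 375·cos6.3° = 372.7; c'Δl = 11.83; W sinα = 41.2
Slice 4: Δl = 2.0/cos16.2° = 2.083 m; N'_4 = 309·cos16.2° = 296.7; c'Δl = 8.75; W sinα = 86.2
Slice 5: Δl = 2.6/cos26.3° = 2.900 m; N'_5 = 356·cos26.3° = 319.1; c'Δl = 12.18; W sinα = 157.7
Slice 6: Δl = 3.0/cos39.9° = 3.911 m; N'_6 = 304·cos39.9° = 233.2; c'Δl = 16.42; W sinα = 195.0
Slice 7: Δl = 2.4/cos56.4° = 4.337 m; N'_7 = 103·cos56.4° = 57.0; c'Δl = 18.21; W sinα = 85.8
Σc'Δl = 86.6 kN/m; ΣN' = 1528.5 kN/m; ΣW sinα = 537.4 kN/m
Resisting = 86.6 + 1528.5·tan22.3° = 86.6 + 626.9 = 713.5 kN/m
FS = 713.5 / 537.4 = 1.328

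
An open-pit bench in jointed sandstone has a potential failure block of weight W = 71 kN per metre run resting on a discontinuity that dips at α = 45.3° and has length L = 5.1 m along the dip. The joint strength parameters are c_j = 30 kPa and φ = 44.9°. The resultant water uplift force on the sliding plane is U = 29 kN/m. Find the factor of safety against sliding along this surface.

Resolving the block weight along and normal to the plane and applying the Mohr–Coulomb strength on the joint:
N' = W cosα − U = 71·cos45.3° − 29 = 20.9 kN/m
Driving force T = W sinα = 71·sin45.3° = 50.5 kN/m
Resisting force R = c_j·L + N'·tanφ = 30·5.1 + 20.9·tan44.9° = 153.0 + 20.9 = 173.9 kN/m
FS = R / T = 173.9 / 50.5 = 3.445

FS = 3.45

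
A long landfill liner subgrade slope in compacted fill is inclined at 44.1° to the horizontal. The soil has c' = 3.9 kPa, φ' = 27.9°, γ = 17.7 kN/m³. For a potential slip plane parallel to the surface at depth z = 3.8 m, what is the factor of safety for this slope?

For an infinite slope with a slip plane parallel to the surface (no pore pressure): FS = [c' + γz cos²β tanφ'] / [γz sinβ cosβ].
γz = 17.7·3.8 = 67.26 kN/m²
Numerator = 3.9 + 67.26·cos²44.1°·tan27.9° = 3.9 + 67.26·0.5157·0.5295 = 22.265 kPa
Denominator = 67.26·sin44.1°·cos44.1° = 67.26·0.6959·0.7181 = 33.613 kPa
FS = 22.265 / 33.613 = 0.662

FS = 0.66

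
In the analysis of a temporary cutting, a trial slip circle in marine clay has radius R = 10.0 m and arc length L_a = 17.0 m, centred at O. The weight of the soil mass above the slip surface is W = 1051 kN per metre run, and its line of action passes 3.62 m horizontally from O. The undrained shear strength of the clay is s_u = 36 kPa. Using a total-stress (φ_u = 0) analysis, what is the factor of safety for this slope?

FS = 1.61

Taking moments about the centre O, the resisting moment is provided by the undrained shear strength acting along the arc:
M_R = s_u·L_a·R = 36·17.00·10.0 = 6120.0 kN·m/m
M_D = W·d = 1051·3.62 = 3804.6 kN·m/m
FS = M_R / M_D = 6120.0 / 3804.6 = 1.609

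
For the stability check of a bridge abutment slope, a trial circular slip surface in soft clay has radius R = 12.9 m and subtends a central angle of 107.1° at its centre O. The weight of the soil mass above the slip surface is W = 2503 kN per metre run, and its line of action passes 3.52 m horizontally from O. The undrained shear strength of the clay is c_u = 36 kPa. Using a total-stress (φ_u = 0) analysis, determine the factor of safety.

Taking moments about the centre O, the resisting moment is provided by the undrained shear strength acting along the arc:
Arc length L_a = R·θ = 12.9·(107.1°·π/180) = 12.9·1.8692 = 24.11 m
M_R = c_u·L_a·R = 36·24.11·12.9 = 11198.2 kN·m/m
M_D = W·d = 2503·3.52 = 8810.6 kN·m/m
FS = M_R / M_D = 11198.2 / 8810.6 = 1.271

FS = 1.27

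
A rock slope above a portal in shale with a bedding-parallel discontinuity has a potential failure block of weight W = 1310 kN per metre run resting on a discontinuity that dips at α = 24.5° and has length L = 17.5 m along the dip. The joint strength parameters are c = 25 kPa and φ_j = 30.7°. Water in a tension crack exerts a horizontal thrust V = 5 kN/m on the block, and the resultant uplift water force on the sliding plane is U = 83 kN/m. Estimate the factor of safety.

FS = 2.00

Resolving the block weight along and normal to the plane and applying the Mohr–Coulomb strength on the joint:
N' = W cosα − U − V sinα = 1310·cos24.5° − 83 − 5·sin24.5° = 1107.0 kN/m
Driving force T = W sinα + V cosα = 1310·sin24.5° + 5·cos24.5° = 547.8 kN/m
Resisting force R = c·L + N'·tanφ_j = 25·17.5 + 1107.0·tan30.7° = 437.5 + 657.3 = 1094.8 kN/m
FS = R / T = 1094.8 / 547.8 = 1.998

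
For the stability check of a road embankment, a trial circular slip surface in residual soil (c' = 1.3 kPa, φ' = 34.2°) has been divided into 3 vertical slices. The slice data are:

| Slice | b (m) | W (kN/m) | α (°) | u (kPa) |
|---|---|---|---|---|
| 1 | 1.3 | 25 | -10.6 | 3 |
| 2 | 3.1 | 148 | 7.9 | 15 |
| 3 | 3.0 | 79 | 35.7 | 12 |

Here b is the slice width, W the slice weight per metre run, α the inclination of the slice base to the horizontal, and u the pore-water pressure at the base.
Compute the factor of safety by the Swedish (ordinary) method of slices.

Ordinary method of slices: FS = Σ[c'·Δl_i + (W_i cosα_i − u_i·Δl_i)·tanφ'] / Σ W_i sinα_i, with Δl_i = b_i / cosα_i.
Slice 1: Δl = 1.3/cos(-10.6°) = 1.323 m; N'_1 = 25·cos(-10.6°) − 3·1.323 = 20.6; c'Δl = 1.72; W sinα = -4.6
Slice 2: Δl = 3.1/cos7.9° = 3.130 m; N'_2 = 148·cos7.9° − 15·3.130 = 99.6; c'Δl = 4.07; W sinα = 20.3
Slice 3: Δl = 3.0/cos35.7° = 3.694 m; N'_3 = 79·cos35.7° − 12·3.694 = 19.8; c'Δl = 4.80; W sinα = 46.1
Σc'Δl = 10.6 kN/m; ΣN' = 140.1 kN/m; ΣW sinα = 61.8 kN/m
Resisting = 10.6 + 140.1·tan34.2° = 10.6 + 95.2 = 105.8 kN/m
FS = 105.8 / 61.8 = 1.711

FS = 1.71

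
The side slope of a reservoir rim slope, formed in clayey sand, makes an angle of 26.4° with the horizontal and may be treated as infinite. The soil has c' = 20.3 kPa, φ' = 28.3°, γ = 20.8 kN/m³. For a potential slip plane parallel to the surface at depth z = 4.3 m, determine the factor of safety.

FS = 1.65

For an infinite slope with a slip plane parallel to the surface (no pore pressure): FS = [c' + γz cos²β tanφ'] / [γz sinβ cosβ].
γz = 20.8·4.3 = 89.44 kN/m²
Numerator = 20.3 + 89.44·cos²26.4°·tan28.3° = 20.3 + 89.44·0.8023·0.5384 = 58.938 kPa
Denominator = 89.44·sin26.4°·cos26.4° = 89.44·0.4446·0.8957 = 35.621 kPa
FS = 58.938 / 35.621 = 1.655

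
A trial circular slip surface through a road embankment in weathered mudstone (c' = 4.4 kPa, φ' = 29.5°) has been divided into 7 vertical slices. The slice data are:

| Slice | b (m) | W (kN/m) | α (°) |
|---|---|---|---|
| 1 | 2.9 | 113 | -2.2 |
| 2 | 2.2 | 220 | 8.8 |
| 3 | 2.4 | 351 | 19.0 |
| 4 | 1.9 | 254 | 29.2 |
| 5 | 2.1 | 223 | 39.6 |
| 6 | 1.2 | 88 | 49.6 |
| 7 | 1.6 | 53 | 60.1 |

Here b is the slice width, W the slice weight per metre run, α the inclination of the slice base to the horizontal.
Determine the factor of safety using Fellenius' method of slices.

Ordinary method of slices: FS = Σ[c'·Δl_i + (W_i cosα_i)·tanφ'] / Σ W_i sinα_i, with Δl_i = b_i / cosα_i.
Slice 1: Δl = 2.9/cos(-2.2°) = 2.902 m; N'_1 = 113·cos(-2.2°) = 112.9; c'Δl = 12.77; W sinα = -4.3
Slice 2: Δl = 2.2/cos8.8° = 2.226 m; N'_2 = 220·cos8.8° = 217.4; c'Δl = 9.80; W sinα = 33.7
Slice 3: Δl = 2.4/cos19.0° = 2.538 m; N'_3 = 351·cos19.0° = 331.9; c'Δl = 11.17; W sinα = 114.3
Slice 4: Δl = 1.9/cos29.2° = 2.177 m; N'_4 = 254·cos29.2° = 221.7; c'Δl = 9.58; W sinα = 123.9
Slice 5: Δl = 2.1/cos39.6° = 2.725 m; N'_5 = 223·cos39.6° = 171.8; c'Δl = 11.99; W sinα = 142.1
Slice 6: Δl = 1.2/cos49.6° = 1.852 m; N'_6 = 88·cos49.6° = 57.0; c'Δl = 8.15; W sinα = 67.0
Slice 7: Δl = 1.6/cos60.1° = 3.210 m; N'_7 = 53·cos60.1° = 26.4; c'Δl = 14.12; W sinα = 45.9
Σc'Δl = 77.6 kN/m; ΣN' = 1139.2 kN/m; ΣW sinα = 522.6 kN/m
Resisting = 77.6 + 1139.2·tan29.5° = 77.6 + 644.5 = 722.1 kN/m
FS = 722.1 / 522.6 = 1.382

FS = 1.38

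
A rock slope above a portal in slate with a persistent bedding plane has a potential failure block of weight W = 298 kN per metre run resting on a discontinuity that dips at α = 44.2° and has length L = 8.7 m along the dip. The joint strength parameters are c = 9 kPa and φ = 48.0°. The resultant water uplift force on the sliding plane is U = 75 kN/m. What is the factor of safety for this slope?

Resolving the block weight along and normal to the plane and applying the Mohr–Coulomb strength on the joint:
N' = W cosα − U = 298·cos44.2° − 75 = 138.6 kN/m
Driving force T = W sinα = 298·sin44.2° = 207.8 kN/m
Resisting force R = c·L + N'·tanφ = 9·8.7 + 138.6·tan48.0° = 78.3 + 154.0 = 232.3 kN/m
FS = R / T = 232.3 / 207.8 = 1.118

FS = 1.12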